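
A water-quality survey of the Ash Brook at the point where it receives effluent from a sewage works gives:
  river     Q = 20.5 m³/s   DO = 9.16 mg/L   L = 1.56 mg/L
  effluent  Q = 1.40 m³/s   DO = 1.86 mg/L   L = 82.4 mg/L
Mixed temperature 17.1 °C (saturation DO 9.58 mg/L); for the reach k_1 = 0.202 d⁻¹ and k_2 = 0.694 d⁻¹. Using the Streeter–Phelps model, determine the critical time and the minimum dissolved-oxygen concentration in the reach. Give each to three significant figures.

t_c ≈ 1.72 d; minimum DO ≈ 8.20 mg/L

Mixed DO = (20.5×9.16 + 1.40×1.86)/(20.5+1.40) = 190.4/21.90 = 8.693 mg/L.
Mixed L₀ = (20.5×1.56 + 1.40×82.4)/(21.90) = 147.3/21.90 = 6.728 mg/L.
Initial deficit D₀ = C_s − DO₀ = 9.58 − 8.693 = 0.8867 mg/L.
t_c = (1/0.4920) ln[(0.694/0.202)(1 − 0.8867×0.4920/(0.202×6.728))] = 2.033 × ln(2.333) = 1.722 d.
D_c = (0.202/0.694) × 6.728 × e^(−0.202×1.722) = 0.2911 × 6.728 × 0.7063 = 1.383 mg/L.
Minimum DO = 9.58 − 1.383 = 8.197 mg/L.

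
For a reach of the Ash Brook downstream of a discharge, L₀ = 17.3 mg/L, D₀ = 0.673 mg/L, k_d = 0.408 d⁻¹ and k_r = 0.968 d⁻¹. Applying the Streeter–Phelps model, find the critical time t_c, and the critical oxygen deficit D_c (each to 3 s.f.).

t_c ≈ 1.44 d; D_c ≈ 4.04 mg/L

With k_r/k_d = 2.373 and 1 − D₀(k_r−k_d)/(k_d L₀) = 0.9466,
t_c = ln(2.373 × 0.9466) / (0.968 − 0.408) = ln(2.246) / 0.5600 = 0.8091/0.5600 = 1.445 d.
L(t_c) = L₀ e^(−k_d t_c) = 17.3 × 0.5546 = 9.595 mg/L, and at the critical point k_r D_c = k_d L, so D_c = (0.408/0.968) × 9.595 = 4.044 mg/L.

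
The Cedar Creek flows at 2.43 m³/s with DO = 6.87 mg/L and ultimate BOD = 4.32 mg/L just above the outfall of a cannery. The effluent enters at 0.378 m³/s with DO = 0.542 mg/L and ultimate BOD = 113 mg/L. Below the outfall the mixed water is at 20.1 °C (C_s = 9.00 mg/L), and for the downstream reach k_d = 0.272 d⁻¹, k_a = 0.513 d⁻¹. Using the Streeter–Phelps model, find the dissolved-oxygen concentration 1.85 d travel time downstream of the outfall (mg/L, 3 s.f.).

DO ≈ 3.19 mg/L

Mixed DO = (2.43×6.87 + 0.378×0.542)/(2.43+0.378) = 16.90/2.808 = 6.018 mg/L.
Mixed L₀ = (2.43×4.32 + 0.378×113)/(2.808) = 53.21/2.808 = 18.95 mg/L.
Initial deficit D₀ = C_s − DO₀ = 9.00 − 6.018 = 2.982 mg/L.
D(1.85) = [0.272×18.95/(0.513−0.272)](e^(−0.272×1.85) − e^(−0.513×1.85)) + 2.982 e^(−0.513×1.85)
= 21.39 × (0.6046 − 0.3871) + 2.982 × 0.3871 = 5.806 mg/L.
DO = 9.00 − 5.806 = 3.194 mg/L.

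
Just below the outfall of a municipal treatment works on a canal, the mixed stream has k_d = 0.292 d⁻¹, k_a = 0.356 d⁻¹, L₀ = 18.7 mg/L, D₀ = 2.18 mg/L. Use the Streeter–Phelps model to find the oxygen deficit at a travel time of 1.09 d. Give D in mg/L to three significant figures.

k_d L₀/(k_a−k_d) = 0.292×18.7/(0.356−0.292) = 5.460/0.06400 = 85.32 mg/L.
e^(−k_d t) = e^(−0.292×1.090) = 0.7274; e^(−k_a t) = e^(−0.356×1.090) = 0.6784.
D = 85.32 × (0.7274 − 0.6784) + 2.18 × 0.6784 = 4.182 + 1.479 = 5.661 mg/L.

D ≈ 5.66 mg/L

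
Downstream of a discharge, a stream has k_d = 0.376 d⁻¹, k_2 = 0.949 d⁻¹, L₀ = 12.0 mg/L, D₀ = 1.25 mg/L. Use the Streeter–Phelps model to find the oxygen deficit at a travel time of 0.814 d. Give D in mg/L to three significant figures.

D ≈ 2.74 mg/L

k_d L₀/(k_2−k_d) = 0.376×12.0/(0.949−0.376) = 4.512/0.5730 = 7.874 mg/L.
e^(−k_d t) = e^(−0.376×0.8140) = 0.7363; e^(−k_2 t) = e^(−0.949×0.8140) = 0.4619.
D = 7.874 × (0.7363 − 0.4619) + 1.25 × 0.4619 = 2.161 + 0.5773 = 2.739 mg/L.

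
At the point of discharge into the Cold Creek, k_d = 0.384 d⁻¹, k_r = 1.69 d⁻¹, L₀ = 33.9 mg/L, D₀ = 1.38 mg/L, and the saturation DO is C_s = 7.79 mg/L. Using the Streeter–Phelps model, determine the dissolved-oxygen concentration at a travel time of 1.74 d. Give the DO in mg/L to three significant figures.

k_d L₀/(k_r−k_d) = 0.384×33.9/(1.69−0.384) = 13.02/1.306 = 9.968 mg/L.
e^(−k_d t) = e^(−0.384×1.740) = 0.5127; e^(−k_r t) = e^(−1.69×1.740) = 0.05283.
D = 9.968 × (0.5127 − 0.05283) + 1.38 × 0.05283 = 4.583 + 0.07291 = 4.656 mg/L.
DO = C_s − D = 7.79 − 4.656 = 3.134 mg/L.

DO ≈ 3.13 mg/L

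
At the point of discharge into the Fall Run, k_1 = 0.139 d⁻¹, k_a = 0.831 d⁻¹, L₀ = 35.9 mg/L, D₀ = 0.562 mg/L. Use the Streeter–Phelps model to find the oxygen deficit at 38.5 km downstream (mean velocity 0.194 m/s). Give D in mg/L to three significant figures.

D ≈ 4.25 mg/L

Travel time t = x/v = 38.5 km / (0.194 m/s) = 38500 m / 0.194 m/s = 198500 s = 2.297 d.
k_1 L₀/(k_a−k_1) = 0.139×35.9/(0.831−0.139) = 4.990/0.6920 = 7.211 mg/L.
e^(−k_1 t) = e^(−0.139×2.297) = 0.7267; e^(−k_a t) = e^(−0.831×2.297) = 0.1483.
D = 7.211 × (0.7267 − 0.1483) + 0.562 × 0.1483 = 4.171 + 0.08333 = 4.254 mg/L.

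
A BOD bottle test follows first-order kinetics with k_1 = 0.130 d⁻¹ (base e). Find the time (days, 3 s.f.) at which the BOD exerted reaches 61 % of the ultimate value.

y/L₀ = 1 − e^(−k_1 t) = 0.61 ⇒ e^(−k_1 t) = 0.390
t = −ln(0.390) / 0.130 = 0.9416 / 0.130 = 7.243 d.

t ≈ 7.24 d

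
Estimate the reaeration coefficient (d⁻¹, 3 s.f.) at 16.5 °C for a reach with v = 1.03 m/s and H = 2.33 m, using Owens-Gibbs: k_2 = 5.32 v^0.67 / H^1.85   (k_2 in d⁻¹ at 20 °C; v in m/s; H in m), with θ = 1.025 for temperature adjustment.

k_2(20) = 5.32 × 1.03^0.67 / 2.33^1.85 = 5.32 × 1.020 / 4.782 = 1.135 d⁻¹.
k_2(16.5) = 1.135 × 1.025^(16.5−20) = 1.135 × 0.9172 = 1.041 d⁻¹.

k_2 ≈ 1.04 d⁻¹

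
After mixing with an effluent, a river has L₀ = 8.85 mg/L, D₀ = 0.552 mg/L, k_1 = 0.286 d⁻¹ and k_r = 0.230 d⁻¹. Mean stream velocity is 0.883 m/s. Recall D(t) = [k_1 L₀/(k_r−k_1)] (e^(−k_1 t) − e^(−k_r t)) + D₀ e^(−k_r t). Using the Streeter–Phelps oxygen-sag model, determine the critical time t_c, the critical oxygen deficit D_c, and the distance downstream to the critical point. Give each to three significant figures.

t_c = [1/(k_r−k_1)] ln[(k_r/k_1)(1 − D₀(k_r−k_1)/(k_1 L₀))]
= [1/(0.230−0.286)] ln[(0.230/0.286)(1 − 0.552×-0.05600/(0.286×8.85))]
= (1/-0.05600) ln[0.8042 × 1.012] = -17.86 × ln(0.8140) = -17.86 × -0.2058 = 3.675 d.
D_c = (k_1/k_r) L₀ e^(−k_1 t_c) = (0.286/0.230) × 8.85 × e^(−0.286×3.675) = 1.243 × 8.85 × 0.3496 = 3.847 mg/L.
x_c = v t_c = 0.883 m/s × 3.675 d × 86400 s/d = 280300 m ≈ 280 km.

t_c ≈ 3.67 d; D_c ≈ 3.85 mg/L; x_c ≈ 280 km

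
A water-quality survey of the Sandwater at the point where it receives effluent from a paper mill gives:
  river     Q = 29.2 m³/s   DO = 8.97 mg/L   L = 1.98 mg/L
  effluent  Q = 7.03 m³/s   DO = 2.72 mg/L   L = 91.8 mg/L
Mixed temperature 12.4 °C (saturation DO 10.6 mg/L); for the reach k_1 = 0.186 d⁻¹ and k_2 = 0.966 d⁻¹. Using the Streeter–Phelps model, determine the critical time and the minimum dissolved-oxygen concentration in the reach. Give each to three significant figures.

Mixed DO = (29.2×8.97 + 7.03×2.72)/(29.2+7.03) = 281.0/36.23 = 7.757 mg/L.
Mixed L₀ = (29.2×1.98 + 7.03×91.8)/(36.23) = 703.2/36.23 = 19.41 mg/L.
Initial deficit D₀ = C_s − DO₀ = 10.6 − 7.757 = 2.843 mg/L.
t_c = (1/0.7800) ln[(0.966/0.186)(1 − 2.843×0.7800/(0.186×19.41))] = 1.282 × ln(2.004) = 0.8909 d.
D_c = (0.186/0.966) × 19.41 × e^(−0.186×0.8909) = 0.1925 × 19.41 × 0.8473 = 3.166 mg/L.
Minimum DO = 10.6 − 3.166 = 7.434 mg/L.

t_c ≈ 0.891 d; minimum DO ≈ 7.43 mg/L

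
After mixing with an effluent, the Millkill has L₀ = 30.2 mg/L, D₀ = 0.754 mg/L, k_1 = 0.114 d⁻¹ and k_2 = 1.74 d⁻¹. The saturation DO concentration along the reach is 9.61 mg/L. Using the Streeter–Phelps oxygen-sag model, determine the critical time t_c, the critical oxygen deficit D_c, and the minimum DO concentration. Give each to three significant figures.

t_c ≈ 1.41 d; D_c ≈ 1.69 mg/L; min DO ≈ 7.92 mg/L

With k_2/k_1 = 15.26 and 1 − D₀(k_2−k_1)/(k_1 L₀) = 0.6439,
t_c = ln(15.26 × 0.6439) / (1.74 − 0.114) = ln(9.828) / 1.626 = 2.285/1.626 = 1.405 d.
L(t_c) = L₀ e^(−k_1 t_c) = 30.2 × 0.8520 = 25.73 mg/L, and at the critical point k_2 D_c = k_1 L, so D_c = (0.114/1.74) × 25.73 = 1.686 mg/L.
Minimum DO = C_s − D_c = 9.61 − 1.686 = 7.924 mg/L.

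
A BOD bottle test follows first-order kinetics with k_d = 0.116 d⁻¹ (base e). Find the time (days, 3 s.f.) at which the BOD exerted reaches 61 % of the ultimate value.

t ≈ 8.12 d

y/L₀ = 1 − e^(−k_d t) = 0.61 ⇒ e^(−k_d t) = 0.390
t = −ln(0.390) / 0.116 = 0.9416 / 0.116 = 8.117 d.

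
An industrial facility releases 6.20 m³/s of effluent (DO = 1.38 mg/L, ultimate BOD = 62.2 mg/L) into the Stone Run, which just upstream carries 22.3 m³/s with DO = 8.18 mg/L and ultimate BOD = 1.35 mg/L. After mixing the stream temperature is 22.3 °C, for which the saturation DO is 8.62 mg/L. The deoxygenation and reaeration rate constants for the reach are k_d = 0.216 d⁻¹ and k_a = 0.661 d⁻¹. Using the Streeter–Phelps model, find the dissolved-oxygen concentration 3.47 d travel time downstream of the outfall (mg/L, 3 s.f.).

Mixed DO = (22.3×8.18 + 6.20×1.38)/(22.3+6.20) = 191.0/28.50 = 6.701 mg/L.
Mixed L₀ = (22.3×1.35 + 6.20×62.2)/(28.50) = 415.7/28.50 = 14.59 mg/L.
Initial deficit D₀ = C_s − DO₀ = 8.62 − 6.701 = 1.919 mg/L.
D(3.47) = [0.216×14.59/(0.661−0.216)](e^(−0.216×3.47) − e^(−0.661×3.47)) + 1.919 e^(−0.661×3.47)
= 7.081 × (0.4726 − 0.1009) + 1.919 × 0.1009 = 2.826 mg/L.
DO = 8.62 − 2.826 = 5.794 mg/L.

DO ≈ 5.79 mg/L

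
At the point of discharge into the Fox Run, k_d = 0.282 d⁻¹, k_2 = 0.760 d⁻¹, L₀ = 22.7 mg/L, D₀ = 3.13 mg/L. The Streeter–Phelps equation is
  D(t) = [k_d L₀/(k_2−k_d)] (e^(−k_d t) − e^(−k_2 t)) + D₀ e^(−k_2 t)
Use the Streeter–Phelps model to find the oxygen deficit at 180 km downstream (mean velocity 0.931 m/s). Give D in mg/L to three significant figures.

Travel time t = x/v = 180 km / (0.931 m/s) = 180000 m / 0.931 m/s = 193300 s = 2.238 d.
k_d L₀/(k_2−k_d) = 0.282×22.7/(0.760−0.282) = 6.401/0.4780 = 13.39 mg/L.
e^(−k_d t) = e^(−0.282×2.238) = 0.5320; e^(−k_2 t) = e^(−0.760×2.238) = 0.1826.
D = 13.39 × (0.5320 − 0.1826) + 3.13 × 0.1826 = 4.680 + 0.5714 = 5.252 mg/L.

D ≈ 5.25 mg/L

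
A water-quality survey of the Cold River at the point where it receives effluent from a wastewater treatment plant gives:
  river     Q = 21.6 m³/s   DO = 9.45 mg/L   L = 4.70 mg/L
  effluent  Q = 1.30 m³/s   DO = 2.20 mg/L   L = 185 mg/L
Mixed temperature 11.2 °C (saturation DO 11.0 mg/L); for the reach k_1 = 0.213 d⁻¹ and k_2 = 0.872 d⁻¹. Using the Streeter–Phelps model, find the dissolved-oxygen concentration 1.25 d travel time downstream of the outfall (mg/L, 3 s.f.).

DO ≈ 8.26 mg/L

Mixed DO = (21.6×9.45 + 1.30×2.20)/(21.6+1.30) = 207.0/22.90 = 9.038 mg/L.
Mixed L₀ = (21.6×4.70 + 1.30×185)/(22.90) = 342.0/22.90 = 14.94 mg/L.
Initial deficit D₀ = C_s − DO₀ = 11.0 − 9.038 = 1.962 mg/L.
D(1.25) = [0.213×14.94/(0.872−0.213)](e^(−0.213×1.25) − e^(−0.872×1.25)) + 1.962 e^(−0.872×1.25)
= 4.827 × (0.7662 − 0.3362) + 1.962 × 0.3362 = 2.735 mg/L.
DO = 11.0 − 2.735 = 8.265 mg/L.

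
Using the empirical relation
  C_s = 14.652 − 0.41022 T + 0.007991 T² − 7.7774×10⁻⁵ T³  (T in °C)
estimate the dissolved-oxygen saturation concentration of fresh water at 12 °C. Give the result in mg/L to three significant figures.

C_s ≈ 10.7 mg/L

C_s = 14.652 − 0.41022×12 + 0.007991×12² − 7.7774×10⁻⁵×12³ = 10.75 mg/L.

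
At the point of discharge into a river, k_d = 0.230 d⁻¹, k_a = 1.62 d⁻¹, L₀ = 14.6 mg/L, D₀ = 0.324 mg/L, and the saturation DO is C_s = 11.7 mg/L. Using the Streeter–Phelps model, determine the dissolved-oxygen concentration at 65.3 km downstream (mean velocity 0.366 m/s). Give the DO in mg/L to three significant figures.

Travel time t = x/v = 65.3 km / (0.366 m/s) = 65300 m / 0.366 m/s = 178400 s = 2.065 d.
k_d L₀/(k_a−k_d) = 0.230×14.6/(1.62−0.230) = 3.358/1.390 = 2.416 mg/L.
e^(−k_d t) = e^(−0.230×2.065) = 0.6219; e^(−k_a t) = e^(−1.62×2.065) = 0.03525.
D = 2.416 × (0.6219 − 0.03525) + 0.324 × 0.03525 = 1.417 + 0.01142 = 1.429 mg/L.
DO = C_s − D = 11.7 − 1.429 = 10.27 mg/L.

DO ≈ 10.3 mg/L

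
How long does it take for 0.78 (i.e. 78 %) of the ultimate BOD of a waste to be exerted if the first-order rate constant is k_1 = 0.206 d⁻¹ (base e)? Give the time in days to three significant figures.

t ≈ 7.35 d

y/L₀ = 1 − e^(−k_1 t) = 0.78 ⇒ e^(−k_1 t) = 0.220
t = −ln(0.220) / 0.206 = 1.514 / 0.206 = 7.350 d.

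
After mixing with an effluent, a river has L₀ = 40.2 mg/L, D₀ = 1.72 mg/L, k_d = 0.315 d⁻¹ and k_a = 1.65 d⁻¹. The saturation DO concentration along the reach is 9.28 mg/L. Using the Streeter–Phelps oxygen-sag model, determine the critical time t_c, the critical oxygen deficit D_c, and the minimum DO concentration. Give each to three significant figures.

At the critical point dD/dt = 0, so k_d L₀ e^(−k_d t) = k_a D. Substituting D(t) from the Streeter–Phelps equation and solving for t gives
t_c = ln[(k_a/k_d)(1 − D₀(k_a−k_d)/(k_d L₀))] / (k_a−k_d).
Here k_a−k_d = 1.335 d⁻¹ and 1 − D₀(k_a−k_d)/(k_d L₀) = 1 − 1.72×1.335/(0.315×40.2) = 0.8187, so
t_c = ln(5.238 × 0.8187) / 1.335 = 1.456 / 1.335 = 1.091 d.
D_c = (k_d/k_a) L₀ e^(−k_d t_c) = (0.315/1.65) × 40.2 × e^(−0.315×1.091) = 0.1909 × 40.2 × 0.7093 = 5.443 mg/L.
Minimum DO = C_s − D_c = 9.28 − 5.443 = 3.837 mg/L.

t_c ≈ 1.09 d; D_c ≈ 5.44 mg/L; min DO ≈ 3.84 mg/L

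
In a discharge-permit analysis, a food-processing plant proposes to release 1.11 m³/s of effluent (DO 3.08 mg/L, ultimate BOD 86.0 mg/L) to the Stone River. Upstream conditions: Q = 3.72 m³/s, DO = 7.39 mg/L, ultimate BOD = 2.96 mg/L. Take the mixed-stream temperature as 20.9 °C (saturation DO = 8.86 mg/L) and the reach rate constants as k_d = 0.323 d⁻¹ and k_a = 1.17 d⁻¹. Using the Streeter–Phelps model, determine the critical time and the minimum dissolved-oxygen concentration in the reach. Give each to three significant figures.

t_c ≈ 1.11 d; minimum DO ≈ 4.61 mg/L

Mixed DO = (3.72×7.39 + 1.11×3.08)/(3.72+1.11) = 30.91/4.830 = 6.400 mg/L.
Mixed L₀ = (3.72×2.96 + 1.11×86.0)/(4.830) = 106.5/4.830 = 22.04 mg/L.
Initial deficit D₀ = C_s − DO₀ = 8.86 − 6.400 = 2.460 mg/L.
t_c = (1/0.8470) ln[(1.17/0.323)(1 − 2.460×0.8470/(0.323×22.04))] = 1.181 × ln(2.562) = 1.111 d.
D_c = (0.323/1.17) × 22.04 × e^(−0.323×1.111) = 0.2761 × 22.04 × 0.6985 = 4.251 mg/L.
Minimum DO = 8.86 − 4.251 = 4.609 mg/L.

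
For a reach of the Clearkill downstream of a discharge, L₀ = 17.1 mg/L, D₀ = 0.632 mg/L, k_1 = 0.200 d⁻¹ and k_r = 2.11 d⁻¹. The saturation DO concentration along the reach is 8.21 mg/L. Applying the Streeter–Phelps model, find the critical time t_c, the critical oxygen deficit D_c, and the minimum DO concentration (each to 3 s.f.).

t_c ≈ 1.01 d; D_c ≈ 1.33 mg/L; min DO ≈ 6.88 mg/L

t_c = [1/(k_r−k_1)] ln[(k_r/k_1)(1 − D₀(k_r−k_1)/(k_1 L₀))]
= [1/(2.11−0.200)] ln[(2.11/0.200)(1 − 0.632×1.910/(0.200×17.1))]
= (1/1.910) ln[10.55 × 0.6470] = 0.5236 × ln(6.826) = 0.5236 × 1.921 = 1.006 d.
L(t_c) = L₀ e^(−k_1 t_c) = 17.1 × 0.8178 = 13.98 mg/L, and at the critical point k_r D_c = k_1 L, so D_c = (0.200/2.11) × 13.98 = 1.326 mg/L.
Minimum DO = C_s − D_c = 8.21 − 1.326 = 6.884 mg/L.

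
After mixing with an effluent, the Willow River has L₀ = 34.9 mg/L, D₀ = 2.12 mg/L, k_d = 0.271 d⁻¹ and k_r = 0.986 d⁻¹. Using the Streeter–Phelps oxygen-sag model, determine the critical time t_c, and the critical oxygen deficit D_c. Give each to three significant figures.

t_c = [1/(k_r−k_d)] ln[(k_r/k_d)(1 − D₀(k_r−k_d)/(k_d L₀))]
= [1/(0.986−0.271)] ln[(0.986/0.271)(1 − 2.12×0.7150/(0.271×34.9))]
= (1/0.7150) ln[3.638 × 0.8397] = 1.399 × ln(3.055) = 1.399 × 1.117 = 1.562 d.
L(t_c) = L₀ e^(−k_d t_c) = 34.9 × 0.6549 = 22.86 mg/L, and at the critical point k_r D_c = k_d L, so D_c = (0.271/0.986) × 22.86 = 6.282 mg/L.

t_c ≈ 1.56 d; D_c ≈ 6.28 mg/L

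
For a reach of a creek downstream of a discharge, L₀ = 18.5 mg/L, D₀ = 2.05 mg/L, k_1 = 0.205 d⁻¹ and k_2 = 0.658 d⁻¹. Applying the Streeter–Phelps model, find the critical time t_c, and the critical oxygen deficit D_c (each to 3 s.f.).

At the critical point dD/dt = 0, so k_1 L₀ e^(−k_1 t) = k_2 D. Substituting D(t) from the Streeter–Phelps equation and solving for t gives
t_c = ln[(k_2/k_1)(1 − D₀(k_2−k_1)/(k_1 L₀))] / (k_2−k_1).
Here k_2−k_1 = 0.4530 d⁻¹ and 1 − D₀(k_2−k_1)/(k_1 L₀) = 1 − 2.05×0.4530/(0.205×18.5) = 0.7551, so
t_c = ln(3.210 × 0.7551) / 0.4530 = 0.8853 / 0.4530 = 1.954 d.
D_c = (k_1/k_2) L₀ e^(−k_1 t_c) = (0.205/0.658) × 18.5 × e^(−0.205×1.954) = 0.3116 × 18.5 × 0.6699 = 3.861 mg/L.

t_c ≈ 1.95 d; D_c ≈ 3.86 mg/L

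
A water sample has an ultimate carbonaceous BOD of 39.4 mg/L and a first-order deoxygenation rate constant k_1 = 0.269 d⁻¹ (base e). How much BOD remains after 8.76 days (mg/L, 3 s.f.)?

L_t = L₀ e^(−k_1 t) = 39.4 × e^(−0.269×8.76) = 39.4 × 0.09476 = 3.733 mg/L.

L ≈ 3.73 mg/L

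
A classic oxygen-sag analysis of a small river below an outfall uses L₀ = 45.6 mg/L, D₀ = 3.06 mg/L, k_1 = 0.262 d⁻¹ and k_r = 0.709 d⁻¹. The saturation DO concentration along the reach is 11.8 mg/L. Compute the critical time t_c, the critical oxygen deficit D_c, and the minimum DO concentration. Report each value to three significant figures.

t_c ≈ 1.96 d; D_c ≈ 10.1 mg/L; min DO ≈ 1.70 mg/L

At the critical point dD/dt = 0, so k_1 L₀ e^(−k_1 t) = k_r D. Substituting D(t) from the Streeter–Phelps equation and solving for t gives
t_c = ln[(k_r/k_1)(1 − D₀(k_r−k_1)/(k_1 L₀))] / (k_r−k_1).
Here k_r−k_1 = 0.4470 d⁻¹ and 1 − D₀(k_r−k_1)/(k_1 L₀) = 1 − 3.06×0.4470/(0.262×45.6) = 0.8855, so
t_c = ln(2.706 × 0.8855) / 0.4470 = 0.8739 / 0.4470 = 1.955 d.
L(t_c) = L₀ e^(−k_1 t_c) = 45.6 × 0.5992 = 27.32 mg/L, and at the critical point k_r D_c = k_1 L, so D_c = (0.262/0.709) × 27.32 = 10.10 mg/L.
Minimum DO = C_s − D_c = 11.8 − 10.10 = 1.704 mg/L.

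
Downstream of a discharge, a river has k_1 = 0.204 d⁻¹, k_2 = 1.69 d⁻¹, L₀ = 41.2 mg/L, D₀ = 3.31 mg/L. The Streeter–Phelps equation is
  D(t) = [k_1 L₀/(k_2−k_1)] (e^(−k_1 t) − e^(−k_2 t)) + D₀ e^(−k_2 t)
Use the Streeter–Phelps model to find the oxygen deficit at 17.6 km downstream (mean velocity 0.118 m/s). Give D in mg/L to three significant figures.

Travel time t = x/v = 17.6 km / (0.118 m/s) = 17600 m / 0.118 m/s = 149200 s = 1.726 d.
k_1 L₀/(k_2−k_1) = 0.204×41.2/(1.69−0.204) = 8.405/1.486 = 5.656 mg/L.
e^(−k_1 t) = e^(−0.204×1.726) = 0.7032; e^(−k_2 t) = e^(−1.69×1.726) = 0.05407.
D = 5.656 × (0.7032 − 0.05407) + 3.31 × 0.05407 = 3.671 + 0.1790 = 3.850 mg/L.

D ≈ 3.85 mg/L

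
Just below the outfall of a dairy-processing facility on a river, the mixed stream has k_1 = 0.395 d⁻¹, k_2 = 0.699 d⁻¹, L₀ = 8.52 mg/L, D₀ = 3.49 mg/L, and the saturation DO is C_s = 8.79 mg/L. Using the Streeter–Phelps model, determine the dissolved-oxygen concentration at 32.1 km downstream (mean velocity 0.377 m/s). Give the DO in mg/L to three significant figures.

DO ≈ 5.10 mg/L

Travel time t = x/v = 32.1 km / (0.377 m/s) = 32100 m / 0.377 m/s = 85150 s = 0.9855 d.
k_1 L₀/(k_2−k_1) = 0.395×8.52/(0.699−0.395) = 3.365/0.3040 = 11.07 mg/L.
e^(−k_1 t) = e^(−0.395×0.9855) = 0.6776; e^(−k_2 t) = e^(−0.699×0.9855) = 0.5022.
D = 11.07 × (0.6776 − 0.5022) + 3.49 × 0.5022 = 1.942 + 1.753 = 3.694 mg/L.
DO = C_s − D = 8.79 − 3.694 = 5.096 mg/L.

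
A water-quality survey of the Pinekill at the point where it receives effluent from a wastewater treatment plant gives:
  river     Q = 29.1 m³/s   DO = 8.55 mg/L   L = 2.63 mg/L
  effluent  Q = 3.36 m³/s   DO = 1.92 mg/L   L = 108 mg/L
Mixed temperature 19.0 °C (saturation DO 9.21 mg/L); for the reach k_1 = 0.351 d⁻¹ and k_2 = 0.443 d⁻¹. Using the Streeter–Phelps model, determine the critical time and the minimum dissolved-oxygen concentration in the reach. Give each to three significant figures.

Mixed DO = (29.1×8.55 + 3.36×1.92)/(29.1+3.36) = 255.3/32.46 = 7.864 mg/L.
Mixed L₀ = (29.1×2.63 + 3.36×108)/(32.46) = 439.4/32.46 = 13.54 mg/L.
Initial deficit D₀ = C_s − DO₀ = 9.21 − 7.864 = 1.346 mg/L.
t_c = (1/0.09200) ln[(0.443/0.351)(1 − 1.346×0.09200/(0.351×13.54))] = 10.87 × ln(1.229) = 2.243 d.
D_c = (0.351/0.443) × 13.54 × e^(−0.351×2.243) = 0.7923 × 13.54 × 0.4550 = 4.881 mg/L.
Minimum DO = 9.21 − 4.881 = 4.329 mg/L.

t_c ≈ 2.24 d; minimum DO ≈ 4.33 mg/L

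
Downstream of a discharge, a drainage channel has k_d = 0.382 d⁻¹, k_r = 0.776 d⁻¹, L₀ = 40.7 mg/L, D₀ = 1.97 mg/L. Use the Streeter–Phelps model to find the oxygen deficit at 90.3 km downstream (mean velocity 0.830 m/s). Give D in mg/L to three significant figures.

Travel time t = x/v = 90.3 km / (0.830 m/s) = 90300 m / 0.830 m/s = 108800 s = 1.259 d.
k_d L₀/(k_r−k_d) = 0.382×40.7/(0.776−0.382) = 15.55/0.3940 = 39.46 mg/L.
e^(−k_d t) = e^(−0.382×1.259) = 0.6182; e^(−k_r t) = e^(−0.776×1.259) = 0.3764.
D = 39.46 × (0.6182 − 0.3764) + 1.97 × 0.3764 = 9.540 + 0.7415 = 10.28 mg/L.

D ≈ 10.3 mg/L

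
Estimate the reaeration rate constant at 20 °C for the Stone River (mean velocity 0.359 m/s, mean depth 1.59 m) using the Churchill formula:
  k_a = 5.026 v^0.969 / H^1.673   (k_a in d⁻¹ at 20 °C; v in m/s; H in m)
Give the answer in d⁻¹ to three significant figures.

k_a ≈ 0.857 d⁻¹

k_a = 5.026 × 0.359^0.969 / 1.59^1.673 = 5.026 × 0.3706 / 2.172 = 0.8574 d⁻¹.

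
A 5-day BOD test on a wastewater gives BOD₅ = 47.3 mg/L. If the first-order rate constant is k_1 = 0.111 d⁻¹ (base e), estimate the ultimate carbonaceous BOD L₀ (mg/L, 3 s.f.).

L₀ ≈ 111 mg/L

BOD₅ = L₀(1 − e^(−5k_1)) ⇒ L₀ = BOD₅ / (1 − e^(−5×0.111))
= 47.3 / (1 − 0.5741) = 47.3 / 0.4259 = 111.1 mg/L.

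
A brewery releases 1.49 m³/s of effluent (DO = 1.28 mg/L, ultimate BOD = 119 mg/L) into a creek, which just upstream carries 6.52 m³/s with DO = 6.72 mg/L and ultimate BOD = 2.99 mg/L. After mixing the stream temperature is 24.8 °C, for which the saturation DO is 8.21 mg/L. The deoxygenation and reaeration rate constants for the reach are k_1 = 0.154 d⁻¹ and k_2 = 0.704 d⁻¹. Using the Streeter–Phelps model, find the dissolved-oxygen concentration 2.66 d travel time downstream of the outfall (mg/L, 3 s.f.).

DO ≈ 4.32 mg/L

Mixed DO = (6.52×6.72 + 1.49×1.28)/(6.52+1.49) = 45.72/8.010 = 5.708 mg/L.
Mixed L₀ = (6.52×2.99 + 1.49×119)/(8.010) = 196.8/8.010 = 24.57 mg/L.
Initial deficit D₀ = C_s − DO₀ = 8.21 − 5.708 = 2.502 mg/L.
D(2.66) = [0.154×24.57/(0.704−0.154)](e^(−0.154×2.66) − e^(−0.704×2.66)) + 2.502 e^(−0.704×2.66)
= 6.880 × (0.6639 − 0.1537) + 2.502 × 0.1537 = 3.894 mg/L.
DO = 8.21 − 3.894 = 4.316 mg/L.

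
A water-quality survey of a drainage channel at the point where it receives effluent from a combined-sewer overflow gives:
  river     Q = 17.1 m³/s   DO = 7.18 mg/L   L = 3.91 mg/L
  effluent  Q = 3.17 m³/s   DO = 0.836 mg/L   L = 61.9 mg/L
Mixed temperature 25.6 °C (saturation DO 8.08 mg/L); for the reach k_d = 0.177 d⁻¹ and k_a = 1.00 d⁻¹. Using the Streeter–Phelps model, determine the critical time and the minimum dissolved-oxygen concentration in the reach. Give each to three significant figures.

Mixed DO = (17.1×7.18 + 3.17×0.836)/(17.1+3.17) = 125.4/20.27 = 6.188 mg/L.
Mixed L₀ = (17.1×3.91 + 3.17×61.9)/(20.27) = 263.1/20.27 = 12.98 mg/L.
Initial deficit D₀ = C_s − DO₀ = 8.08 − 6.188 = 1.892 mg/L.
t_c = (1/0.8230) ln[(1.00/0.177)(1 − 1.892×0.8230/(0.177×12.98))] = 1.215 × ln(1.820) = 0.7276 d.
D_c = (0.177/1.00) × 12.98 × e^(−0.177×0.7276) = 0.1770 × 12.98 × 0.8792 = 2.020 mg/L.
Minimum DO = 8.08 − 2.020 = 6.060 mg/L.

t_c ≈ 0.728 d; minimum DO ≈ 6.06 mg/L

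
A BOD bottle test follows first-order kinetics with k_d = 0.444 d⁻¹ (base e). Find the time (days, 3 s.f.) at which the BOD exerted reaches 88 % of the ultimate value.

y/L₀ = 1 − e^(−k_d t) = 0.88 ⇒ e^(−k_d t) = 0.120
t = −ln(0.120) / 0.444 = 2.120 / 0.444 = 4.775 d.

t ≈ 4.78 d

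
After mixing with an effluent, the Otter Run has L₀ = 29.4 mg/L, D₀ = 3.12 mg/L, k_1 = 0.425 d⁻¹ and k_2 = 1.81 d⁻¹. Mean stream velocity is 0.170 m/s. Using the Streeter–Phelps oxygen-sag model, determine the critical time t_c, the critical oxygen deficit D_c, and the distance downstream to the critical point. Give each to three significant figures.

t_c ≈ 0.740 d; D_c ≈ 5.04 mg/L; x_c ≈ 10.9 km

At the critical point dD/dt = 0, so k_1 L₀ e^(−k_1 t) = k_2 D. Substituting D(t) from the Streeter–Phelps equation and solving for t gives
t_c = ln[(k_2/k_1)(1 − D₀(k_2−k_1)/(k_1 L₀))] / (k_2−k_1).
Here k_2−k_1 = 1.385 d⁻¹ and 1 − D₀(k_2−k_1)/(k_1 L₀) = 1 − 3.12×1.385/(0.425×29.4) = 0.6542, so
t_c = ln(4.259 × 0.6542) / 1.385 = 1.025 / 1.385 = 0.7398 d.
L(t_c) = L₀ e^(−k_1 t_c) = 29.4 × 0.7302 = 21.47 mg/L, and at the critical point k_2 D_c = k_1 L, so D_c = (0.425/1.81) × 21.47 = 5.041 mg/L.
x_c = v t_c = 0.170 m/s × 0.7398 d × 86400 s/d = 10870 m ≈ 10.9 km.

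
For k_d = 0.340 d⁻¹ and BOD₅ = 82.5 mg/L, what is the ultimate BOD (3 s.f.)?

L₀ ≈ 101 mg/L

BOD₅ = L₀(1 − e^(−5k_d)) ⇒ L₀ = BOD₅ / (1 − e^(−5×0.340))
= 82.5 / (1 − 0.1827) = 82.5 / 0.8173 = 100.9 mg/L.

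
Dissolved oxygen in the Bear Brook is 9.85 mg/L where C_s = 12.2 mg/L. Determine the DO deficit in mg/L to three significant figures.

D = C_s − C = 12.2 − 9.85 = 2.35 mg/L.

D ≈ 2.35 mg/L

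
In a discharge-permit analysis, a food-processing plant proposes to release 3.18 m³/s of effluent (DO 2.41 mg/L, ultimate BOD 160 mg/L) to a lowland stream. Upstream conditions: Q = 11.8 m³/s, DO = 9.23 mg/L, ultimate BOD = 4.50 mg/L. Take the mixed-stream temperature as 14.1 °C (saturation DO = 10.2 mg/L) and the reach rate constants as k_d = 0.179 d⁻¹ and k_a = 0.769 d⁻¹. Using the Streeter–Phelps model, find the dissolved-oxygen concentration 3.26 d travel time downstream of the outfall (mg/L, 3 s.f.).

Mixed DO = (11.8×9.23 + 3.18×2.41)/(11.8+3.18) = 116.6/14.98 = 7.782 mg/L.
Mixed L₀ = (11.8×4.50 + 3.18×160)/(14.98) = 561.9/14.98 = 37.51 mg/L.
Initial deficit D₀ = C_s − DO₀ = 10.2 − 7.782 = 2.418 mg/L.
D(3.26) = [0.179×37.51/(0.769−0.179)](e^(−0.179×3.26) − e^(−0.769×3.26)) + 2.418 e^(−0.769×3.26)
= 11.38 × (0.5579 − 0.08152) + 2.418 × 0.08152 = 5.619 mg/L.
DO = 10.2 − 5.619 = 4.581 mg/L.

DO ≈ 4.58 mg/L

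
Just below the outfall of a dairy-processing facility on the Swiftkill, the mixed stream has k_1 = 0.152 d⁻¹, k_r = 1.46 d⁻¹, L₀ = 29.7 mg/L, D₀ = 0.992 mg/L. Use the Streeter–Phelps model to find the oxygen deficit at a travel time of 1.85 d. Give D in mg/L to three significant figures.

D ≈ 2.44 mg/L

k_1 L₀/(k_r−k_1) = 0.152×29.7/(1.46−0.152) = 4.514/1.308 = 3.451 mg/L.
e^(−k_1 t) = e^(−0.152×1.850) = 0.7549; e^(−k_r t) = e^(−1.46×1.850) = 0.06714.
D = 3.451 × (0.7549 − 0.06714) + 0.992 × 0.06714 = 2.374 + 0.06660 = 2.440 mg/L.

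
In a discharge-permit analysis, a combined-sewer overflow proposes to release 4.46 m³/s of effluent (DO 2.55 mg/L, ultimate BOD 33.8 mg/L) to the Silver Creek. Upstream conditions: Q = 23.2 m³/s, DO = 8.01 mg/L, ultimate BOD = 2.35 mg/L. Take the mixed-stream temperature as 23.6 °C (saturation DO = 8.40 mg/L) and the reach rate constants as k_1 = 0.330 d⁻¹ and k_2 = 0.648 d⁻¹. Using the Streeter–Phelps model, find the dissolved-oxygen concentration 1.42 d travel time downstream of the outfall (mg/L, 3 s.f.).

DO ≈ 6.14 mg/L

Mixed DO = (23.2×8.01 + 4.46×2.55)/(23.2+4.46) = 197.2/27.66 = 7.130 mg/L.
Mixed L₀ = (23.2×2.35 + 4.46×33.8)/(27.66) = 205.3/27.66 = 7.421 mg/L.
Initial deficit D₀ = C_s − DO₀ = 8.40 − 7.130 = 1.270 mg/L.
D(1.42) = [0.330×7.421/(0.648−0.330)](e^(−0.330×1.42) − e^(−0.648×1.42)) + 1.270 e^(−0.648×1.42)
= 7.701 × (0.6259 − 0.3985) + 1.270 × 0.3985 = 2.258 mg/L.
DO = 8.40 − 2.258 = 6.142 mg/L.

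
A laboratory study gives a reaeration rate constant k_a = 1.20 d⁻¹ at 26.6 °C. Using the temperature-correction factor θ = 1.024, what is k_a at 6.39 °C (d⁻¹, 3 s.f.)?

k_a ≈ 0.743 d⁻¹

k_a(T₂) = k_a(T₁) · θ^(T₂−T₁) = 1.20 × 1.024^(6.39−26.6)
= 1.20 × 1.024^-20.2 = 1.20 × 0.6192 = 0.7431 d⁻¹.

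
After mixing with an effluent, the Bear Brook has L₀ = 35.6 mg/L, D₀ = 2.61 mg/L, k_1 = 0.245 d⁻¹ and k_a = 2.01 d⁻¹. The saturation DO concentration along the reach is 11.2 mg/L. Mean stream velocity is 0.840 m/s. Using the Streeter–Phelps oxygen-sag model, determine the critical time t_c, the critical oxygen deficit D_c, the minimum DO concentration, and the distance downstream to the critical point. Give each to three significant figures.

t_c ≈ 0.767 d; D_c ≈ 3.60 mg/L; min DO ≈ 7.60 mg/L; x_c ≈ 55.7 km

t_c = [1/(k_a−k_1)] ln[(k_a/k_1)(1 − D₀(k_a−k_1)/(k_1 L₀))]
= [1/(2.01−0.245)] ln[(2.01/0.245)(1 − 2.61×1.765/(0.245×35.6))]
= (1/1.765) ln[8.204 × 0.4718] = 0.5666 × ln(3.871) = 0.5666 × 1.354 = 0.7669 d.
D_c = (k_1/k_a) L₀ e^(−k_1 t_c) = (0.245/2.01) × 35.6 × e^(−0.245×0.7669) = 0.1219 × 35.6 × 0.8287 = 3.596 mg/L.
Minimum DO = C_s − D_c = 11.2 − 3.596 = 7.604 mg/L.
x_c = v t_c = 0.840 m/s × 0.7669 d × 86400 s/d = 55660 m ≈ 55.7 km.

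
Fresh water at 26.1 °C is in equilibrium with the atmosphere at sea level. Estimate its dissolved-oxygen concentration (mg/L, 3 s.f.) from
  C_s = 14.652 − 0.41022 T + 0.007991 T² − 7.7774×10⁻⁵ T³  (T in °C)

C_s ≈ 8.01 mg/L

C_s = 14.652 − 0.41022×26.1 + 0.007991×26.1² − 7.7774×10⁻⁵×26.1³ = 8.006 mg/L.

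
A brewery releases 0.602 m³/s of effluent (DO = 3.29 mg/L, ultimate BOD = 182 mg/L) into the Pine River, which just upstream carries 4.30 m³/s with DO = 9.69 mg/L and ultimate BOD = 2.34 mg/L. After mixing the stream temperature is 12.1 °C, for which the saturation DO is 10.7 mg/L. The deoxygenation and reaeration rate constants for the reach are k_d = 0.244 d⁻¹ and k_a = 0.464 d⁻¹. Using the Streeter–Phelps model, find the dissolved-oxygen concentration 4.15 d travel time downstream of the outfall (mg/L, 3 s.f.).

DO ≈ 4.55 mg/L

Mixed DO = (4.30×9.69 + 0.602×3.29)/(4.30+0.602) = 43.65/4.902 = 8.904 mg/L.
Mixed L₀ = (4.30×2.34 + 0.602×182)/(4.902) = 119.6/4.902 = 24.40 mg/L.
Initial deficit D₀ = C_s − DO₀ = 10.7 − 8.904 = 1.796 mg/L.
D(4.15) = [0.244×24.40/(0.464−0.244)](e^(−0.244×4.15) − e^(−0.464×4.15)) + 1.796 e^(−0.464×4.15)
= 27.07 × (0.3633 − 0.1458) + 1.796 × 0.1458 = 6.148 mg/L.
DO = 10.7 − 6.148 = 4.552 mg/L.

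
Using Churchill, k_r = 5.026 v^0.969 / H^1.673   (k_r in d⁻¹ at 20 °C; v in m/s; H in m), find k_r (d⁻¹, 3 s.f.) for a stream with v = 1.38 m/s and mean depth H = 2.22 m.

k_r = 5.026 × 1.38^0.969 / 2.22^1.673 = 5.026 × 1.366 / 3.797 = 1.808 d⁻¹.

k_r ≈ 1.81 d⁻¹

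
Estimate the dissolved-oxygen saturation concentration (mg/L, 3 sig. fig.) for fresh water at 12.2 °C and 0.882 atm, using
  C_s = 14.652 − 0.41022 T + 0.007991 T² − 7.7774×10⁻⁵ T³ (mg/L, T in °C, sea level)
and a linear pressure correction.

C_s ≈ 9.43 mg/L

At sea level: C_s = 14.652 − 0.41022×12.2 + 0.007991×12.2² − 7.7774×10⁻⁵×12.2³ = 10.70 mg/L.
Pressure correction: C_s' = 10.70 × 0.882 = 9.433 mg/L.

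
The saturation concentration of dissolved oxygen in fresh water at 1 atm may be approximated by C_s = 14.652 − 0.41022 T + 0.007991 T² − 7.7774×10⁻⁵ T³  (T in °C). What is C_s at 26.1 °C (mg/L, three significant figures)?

C_s = 14.652 − 0.41022×26.1 + 0.007991×26.1² − 7.7774×10⁻⁵×26.1³ = 8.006 mg/L.

C_s ≈ 8.01 mg/L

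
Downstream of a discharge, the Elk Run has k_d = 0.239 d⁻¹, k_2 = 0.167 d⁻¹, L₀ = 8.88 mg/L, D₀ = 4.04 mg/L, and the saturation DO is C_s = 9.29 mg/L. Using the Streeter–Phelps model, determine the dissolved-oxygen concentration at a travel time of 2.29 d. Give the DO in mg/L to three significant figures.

DO ≈ 3.48 mg/L

k_d L₀/(k_2−k_d) = 0.239×8.88/(0.167−0.239) = 2.122/-0.07200 = -29.48 mg/L.
e^(−k_d t) = e^(−0.239×2.290) = 0.5785; e^(−k_2 t) = e^(−0.167×2.290) = 0.6822.
D = -29.48 × (0.5785 − 0.6822) + 4.04 × 0.6822 = 3.057 + 2.756 = 5.813 mg/L.
DO = C_s − D = 9.29 − 5.813 = 3.477 mg/L.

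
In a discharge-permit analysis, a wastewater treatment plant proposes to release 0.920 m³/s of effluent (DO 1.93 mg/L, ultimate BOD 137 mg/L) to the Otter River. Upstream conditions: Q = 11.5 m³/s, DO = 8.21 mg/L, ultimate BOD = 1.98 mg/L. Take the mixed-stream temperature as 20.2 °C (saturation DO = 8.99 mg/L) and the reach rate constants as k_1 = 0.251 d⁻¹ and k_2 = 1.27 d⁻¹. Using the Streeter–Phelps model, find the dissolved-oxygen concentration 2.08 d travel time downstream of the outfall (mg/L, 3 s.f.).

DO ≈ 7.36 mg/L

Mixed DO = (11.5×8.21 + 0.920×1.93)/(11.5+0.920) = 96.19/12.42 = 7.745 mg/L.
Mixed L₀ = (11.5×1.98 + 0.920×137)/(12.42) = 148.8/12.42 = 11.98 mg/L.
Initial deficit D₀ = C_s − DO₀ = 8.99 − 7.745 = 1.245 mg/L.
D(2.08) = [0.251×11.98/(1.27−0.251)](e^(−0.251×2.08) − e^(−1.27×2.08)) + 1.245 e^(−1.27×2.08)
= 2.951 × (0.5933 − 0.07125) + 1.245 × 0.07125 = 1.629 mg/L.
DO = 8.99 − 1.629 = 7.361 mg/L.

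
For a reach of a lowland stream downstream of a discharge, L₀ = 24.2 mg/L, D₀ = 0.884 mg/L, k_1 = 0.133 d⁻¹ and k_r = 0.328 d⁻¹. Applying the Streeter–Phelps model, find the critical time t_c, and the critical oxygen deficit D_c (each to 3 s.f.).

t_c ≈ 4.35 d; D_c ≈ 5.50 mg/L

With k_r/k_1 = 2.466 and 1 − D₀(k_r−k_1)/(k_1 L₀) = 0.9464,
t_c = ln(2.466 × 0.9464) / (0.328 − 0.133) = ln(2.334) / 0.1950 = 0.8476/0.1950 = 4.347 d.
D_c = (k_1/k_r) L₀ e^(−k_1 t_c) = (0.133/0.328) × 24.2 × e^(−0.133×4.347) = 0.4055 × 24.2 × 0.5610 = 5.505 mg/L.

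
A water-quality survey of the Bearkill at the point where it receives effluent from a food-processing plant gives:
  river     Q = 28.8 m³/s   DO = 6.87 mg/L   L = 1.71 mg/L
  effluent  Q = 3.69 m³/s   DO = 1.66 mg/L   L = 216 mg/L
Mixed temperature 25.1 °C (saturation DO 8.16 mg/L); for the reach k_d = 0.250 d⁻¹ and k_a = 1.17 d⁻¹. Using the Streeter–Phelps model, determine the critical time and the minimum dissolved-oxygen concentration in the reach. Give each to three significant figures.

t_c ≈ 1.34 d; minimum DO ≈ 4.18 mg/L

Mixed DO = (28.8×6.87 + 3.69×1.66)/(28.8+3.69) = 204.0/32.49 = 6.278 mg/L.
Mixed L₀ = (28.8×1.71 + 3.69×216)/(32.49) = 846.3/32.49 = 26.05 mg/L.
Initial deficit D₀ = C_s − DO₀ = 8.16 − 6.278 = 1.882 mg/L.
t_c = (1/0.9200) ln[(1.17/0.250)(1 − 1.882×0.9200/(0.250×26.05))] = 1.087 × ln(3.436) = 1.342 d.
D_c = (0.250/1.17) × 26.05 × e^(−0.250×1.342) = 0.2137 × 26.05 × 0.7151 = 3.980 mg/L.
Minimum DO = 8.16 − 3.980 = 4.180 mg/L.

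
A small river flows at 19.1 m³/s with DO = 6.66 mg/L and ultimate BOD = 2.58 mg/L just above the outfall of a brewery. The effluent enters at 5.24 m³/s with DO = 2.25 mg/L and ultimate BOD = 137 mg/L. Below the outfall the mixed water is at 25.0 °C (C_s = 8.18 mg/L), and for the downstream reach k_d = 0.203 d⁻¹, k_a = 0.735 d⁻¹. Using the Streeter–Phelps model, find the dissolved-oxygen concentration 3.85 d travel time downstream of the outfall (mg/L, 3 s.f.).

Mixed DO = (19.1×6.66 + 5.24×2.25)/(19.1+5.24) = 139.0/24.34 = 5.711 mg/L.
Mixed L₀ = (19.1×2.58 + 5.24×137)/(24.34) = 767.2/24.34 = 31.52 mg/L.
Initial deficit D₀ = C_s − DO₀ = 8.18 − 5.711 = 2.469 mg/L.
D(3.85) = [0.203×31.52/(0.735−0.203)](e^(−0.203×3.85) − e^(−0.735×3.85)) + 2.469 e^(−0.735×3.85)
= 12.03 × (0.4577 − 0.05903) + 2.469 × 0.05903 = 4.940 mg/L.
DO = 8.18 − 4.940 = 3.240 mg/L.

DO ≈ 3.24 mg/L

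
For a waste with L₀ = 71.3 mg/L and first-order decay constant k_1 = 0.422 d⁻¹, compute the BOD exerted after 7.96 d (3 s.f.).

y ≈ 68.8 mg/L

y_t = L₀(1 − e^(−k_1 t)) = 71.3 × (1 − e^(−0.422×7.96))
= 71.3 × (1 − 0.03477) = 71.3 × 0.9652 = 68.82 mg/L.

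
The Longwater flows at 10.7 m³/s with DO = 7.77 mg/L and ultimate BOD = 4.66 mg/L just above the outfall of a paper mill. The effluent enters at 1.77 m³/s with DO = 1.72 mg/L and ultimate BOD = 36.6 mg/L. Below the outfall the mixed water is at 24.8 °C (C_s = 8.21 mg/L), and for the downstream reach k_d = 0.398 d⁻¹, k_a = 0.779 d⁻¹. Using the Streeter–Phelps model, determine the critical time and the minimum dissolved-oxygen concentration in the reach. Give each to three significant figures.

Mixed DO = (10.7×7.77 + 1.77×1.72)/(10.7+1.77) = 86.18/12.47 = 6.911 mg/L.
Mixed L₀ = (10.7×4.66 + 1.77×36.6)/(12.47) = 114.6/12.47 = 9.194 mg/L.
Initial deficit D₀ = C_s − DO₀ = 8.21 − 6.911 = 1.299 mg/L.
t_c = (1/0.3810) ln[(0.779/0.398)(1 − 1.299×0.3810/(0.398×9.194))] = 2.625 × ln(1.693) = 1.381 d.
D_c = (0.398/0.779) × 9.194 × e^(−0.398×1.381) = 0.5109 × 9.194 × 0.5771 = 2.711 mg/L.
Minimum DO = 8.21 − 2.711 = 5.499 mg/L.

t_c ≈ 1.38 d; minimum DO ≈ 5.50 mg/L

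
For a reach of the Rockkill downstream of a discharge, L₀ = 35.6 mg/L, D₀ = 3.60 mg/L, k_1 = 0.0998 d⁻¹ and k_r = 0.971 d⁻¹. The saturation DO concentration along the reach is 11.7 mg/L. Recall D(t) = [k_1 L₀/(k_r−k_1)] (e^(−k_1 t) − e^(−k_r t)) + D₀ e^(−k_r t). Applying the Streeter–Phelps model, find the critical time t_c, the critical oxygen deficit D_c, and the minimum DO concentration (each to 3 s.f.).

At the critical point dD/dt = 0, so k_1 L₀ e^(−k_1 t) = k_r D. Substituting D(t) from the Streeter–Phelps equation and solving for t gives
t_c = ln[(k_r/k_1)(1 − D₀(k_r−k_1)/(k_1 L₀))] / (k_r−k_1).
Here k_r−k_1 = 0.8712 d⁻¹ and 1 − D₀(k_r−k_1)/(k_1 L₀) = 1 − 3.60×0.8712/(0.0998×35.6) = 0.1172, so
t_c = ln(9.729 × 0.1172) / 0.8712 = 0.1317 / 0.8712 = 0.1511 d.
D_c = (k_1/k_r) L₀ e^(−k_1 t_c) = (0.0998/0.971) × 35.6 × e^(−0.0998×0.1511) = 0.1028 × 35.6 × 0.9850 = 3.604 mg/L.
Minimum DO = C_s − D_c = 11.7 − 3.604 = 8.096 mg/L.

t_c ≈ 0.151 d; D_c ≈ 3.60 mg/L; min DO ≈ 8.10 mg/L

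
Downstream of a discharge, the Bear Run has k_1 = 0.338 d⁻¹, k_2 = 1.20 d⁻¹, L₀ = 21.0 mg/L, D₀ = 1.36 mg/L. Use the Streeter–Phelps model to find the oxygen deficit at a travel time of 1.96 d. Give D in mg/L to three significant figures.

k_1 L₀/(k_2−k_1) = 0.338×21.0/(1.20−0.338) = 7.098/0.8620 = 8.234 mg/L.
e^(−k_1 t) = e^(−0.338×1.960) = 0.5156; e^(−k_2 t) = e^(−1.20×1.960) = 0.09518.
D = 8.234 × (0.5156 − 0.09518) + 1.36 × 0.09518 = 3.462 + 0.1294 = 3.591 mg/L.

D ≈ 3.59 mg/L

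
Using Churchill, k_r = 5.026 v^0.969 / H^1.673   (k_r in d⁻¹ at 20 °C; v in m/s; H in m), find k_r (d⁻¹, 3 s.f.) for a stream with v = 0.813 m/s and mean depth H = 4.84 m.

k_r = 5.026 × 0.813^0.969 / 4.84^1.673 = 5.026 × 0.8182 / 13.99 = 0.2940 d⁻¹.

k_r ≈ 0.294 d⁻¹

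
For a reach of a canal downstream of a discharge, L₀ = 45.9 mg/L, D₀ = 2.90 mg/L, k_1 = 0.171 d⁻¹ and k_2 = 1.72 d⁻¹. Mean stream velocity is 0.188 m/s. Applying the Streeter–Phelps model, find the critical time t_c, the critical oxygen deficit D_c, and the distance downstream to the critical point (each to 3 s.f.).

At the critical point dD/dt = 0, so k_1 L₀ e^(−k_1 t) = k_2 D. Substituting D(t) from the Streeter–Phelps equation and solving for t gives
t_c = ln[(k_2/k_1)(1 − D₀(k_2−k_1)/(k_1 L₀))] / (k_2−k_1).
Here k_2−k_1 = 1.549 d⁻¹ and 1 − D₀(k_2−k_1)/(k_1 L₀) = 1 − 2.90×1.549/(0.171×45.9) = 0.4277, so
t_c = ln(10.06 × 0.4277) / 1.549 = 1.459 / 1.549 = 0.9419 d.
L(t_c) = L₀ e^(−k_1 t_c) = 45.9 × 0.8512 = 39.07 mg/L, and at the critical point k_2 D_c = k_1 L, so D_c = (0.171/1.72) × 39.07 = 3.884 mg/L.
x_c = v t_c = 0.188 m/s × 0.9419 d × 86400 s/d = 15300 m ≈ 15.3 km.

t_c ≈ 0.942 d; D_c ≈ 3.88 mg/L; x_c ≈ 15.3 km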